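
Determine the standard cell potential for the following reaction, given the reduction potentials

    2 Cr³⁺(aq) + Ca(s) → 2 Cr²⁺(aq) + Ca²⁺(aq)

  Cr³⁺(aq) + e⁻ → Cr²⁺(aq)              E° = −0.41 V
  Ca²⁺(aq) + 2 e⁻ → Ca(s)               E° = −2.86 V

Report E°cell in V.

In the reaction as written, Cr³⁺(aq) is reduced (cathode) and Ca²⁺(aq) is produced by oxidation at the anode.
E°cell = E°(cathode) − E°(anode) = −0.41 − (−2.86) = +2.45 V.
The positive value indicates the reaction is spontaneous as written.

+2.45 V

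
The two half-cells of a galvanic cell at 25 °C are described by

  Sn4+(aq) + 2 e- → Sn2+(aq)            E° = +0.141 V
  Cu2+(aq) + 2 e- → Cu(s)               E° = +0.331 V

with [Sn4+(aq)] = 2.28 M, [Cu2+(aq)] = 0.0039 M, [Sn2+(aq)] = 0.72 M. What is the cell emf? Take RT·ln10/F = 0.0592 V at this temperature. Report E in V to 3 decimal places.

Cu²⁺/Cu is reduced (cathode, E° = +0.331 V) and Sn⁴⁺/Sn²⁺ is oxidized (anode).
E°cell = E°cat − E°an = +0.331 − (+0.141) = +0.190 V; n = 2.
The balanced reaction is Cu2+(aq) + Sn2+(aq) → Cu(s) + Sn4+(aq), so Q = [Sn4+(aq)] / ([Cu2+(aq)]·[Sn2+(aq)]) = 812 and log Q = 2.910.
E = E° − (0.0592/n)·log Q = +0.190 − (0.0592/2)(2.910) = +0.104 V.

+0.104 V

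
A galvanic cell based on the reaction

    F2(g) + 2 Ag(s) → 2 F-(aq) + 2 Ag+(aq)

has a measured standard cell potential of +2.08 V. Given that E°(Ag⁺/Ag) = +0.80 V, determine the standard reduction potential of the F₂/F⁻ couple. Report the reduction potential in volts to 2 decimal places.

+2.88 V

In the reaction as written the F₂/F⁻ couple is reduced (cathode) and Ag⁺/Ag is oxidized (anode), so E°cell = E°(F₂/F⁻) − E°(Ag⁺/Ag).
E°(F₂/F⁻) = E°cell + E°(anode) = +2.08 + (+0.80) = +2.88 V.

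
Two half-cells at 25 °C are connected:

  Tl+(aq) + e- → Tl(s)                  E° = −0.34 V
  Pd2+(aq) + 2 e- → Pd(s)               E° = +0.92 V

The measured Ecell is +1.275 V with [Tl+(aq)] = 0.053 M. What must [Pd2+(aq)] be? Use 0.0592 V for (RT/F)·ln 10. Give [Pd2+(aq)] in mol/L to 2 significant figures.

0.0090 M

Pd²⁺/Pd is the cathode (higher E°); E°cell = +0.92 − (−0.34) = +1.26 V with n = 2.
From the Nernst equation, log Q = n(E° − E)/0.0592 = 2·(+1.26 − (+1.275))/0.0592 = −0.507.
The balanced reaction is Pd2+(aq) + 2 Tl(s) → Pd(s) + 2 Tl+(aq), so Q = [Tl+(aq)]^2 / [Pd2+(aq)].
Solving for the unknown gives log [Pd2+(aq)] = −2.044, so [Pd2+(aq)] ≈ 0.0090 M.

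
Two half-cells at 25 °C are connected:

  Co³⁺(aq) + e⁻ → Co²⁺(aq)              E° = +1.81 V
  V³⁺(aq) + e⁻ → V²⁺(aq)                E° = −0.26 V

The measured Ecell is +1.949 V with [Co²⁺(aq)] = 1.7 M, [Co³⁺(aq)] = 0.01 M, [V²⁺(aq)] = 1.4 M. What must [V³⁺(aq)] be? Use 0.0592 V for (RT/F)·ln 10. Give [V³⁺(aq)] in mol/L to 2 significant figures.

0.91 M

The Co³⁺/Co²⁺ couple has the larger reduction potential, so it is the cathode: E°cell = +1.81 − (−0.26) = +2.07 V and n = 1.
From the Nernst equation, log Q = n(E° − E)/0.0592 = 1·(+2.07 − (+1.949))/0.0592 = 2.044.
The balanced reaction is Co³⁺(aq) + V²⁺(aq) → Co²⁺(aq) + V³⁺(aq), so Q = ([Co²⁺(aq)]·[V³⁺(aq)]) / ([Co³⁺(aq)]·[V²⁺(aq)]).
Substituting the known concentrations and solving, log [V³⁺(aq)] = −0.040 and [V³⁺(aq)] = 0.91 M.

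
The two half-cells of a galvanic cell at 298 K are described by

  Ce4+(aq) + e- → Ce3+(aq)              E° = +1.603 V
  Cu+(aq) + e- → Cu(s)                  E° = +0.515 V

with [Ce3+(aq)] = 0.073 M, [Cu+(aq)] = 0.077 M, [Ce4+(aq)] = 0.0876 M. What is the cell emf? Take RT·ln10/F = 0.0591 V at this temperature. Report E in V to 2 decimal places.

Ce⁴⁺/Ce³⁺ is reduced (cathode, E° = +1.603 V) and Cu⁺/Cu is oxidized (anode).
The standard potential is +1.603 − (+0.515) = +1.088 V and the balanced reaction transfers n = 1 electron.
Balancing gives Ce4+(aq) + Cu(s) → Ce3+(aq) + Cu+(aq); hence Q = ([Ce3+(aq)]·[Cu+(aq)]) / [Ce4+(aq)] = 0.0642 (log Q = −1.193).
Applying E = E° − (RT ln10/nF)·log Q gives +1.088 − (0.0591/1)(−1.193) = +1.16 V.

+1.16 V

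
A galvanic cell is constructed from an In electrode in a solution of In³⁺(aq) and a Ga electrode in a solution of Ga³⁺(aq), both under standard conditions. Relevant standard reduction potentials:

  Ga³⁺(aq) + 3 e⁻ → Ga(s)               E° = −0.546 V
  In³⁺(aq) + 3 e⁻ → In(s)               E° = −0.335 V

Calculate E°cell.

+0.211 V

Of the two couples in this cell, the one with the more positive reduction potential is reduced at the cathode: here that is In³⁺/In (−0.335 V); Ga³⁺/Ga (−0.546 V) is the anode.
E°cell = E°(cathode) − E°(anode) = −0.335 − (−0.546) = +0.211 V.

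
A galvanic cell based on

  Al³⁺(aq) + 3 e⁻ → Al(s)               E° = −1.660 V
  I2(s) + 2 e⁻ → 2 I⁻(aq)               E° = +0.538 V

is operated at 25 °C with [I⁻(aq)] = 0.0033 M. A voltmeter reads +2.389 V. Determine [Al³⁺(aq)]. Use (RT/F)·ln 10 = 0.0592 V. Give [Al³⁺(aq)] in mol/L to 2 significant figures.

0.0058 M

With I₂/I⁻ at the cathode and Al³⁺/Al at the anode, E°cell = +0.538 − (−1.660) = +2.198 V (n = 6).
From the Nernst equation, log Q = n(E° − E)/0.0592 = 6·(+2.198 − (+2.389))/0.0592 = −19.358.
The balanced reaction is 3 I2(s) + 2 Al(s) → 6 I⁻(aq) + 2 Al³⁺(aq), so Q = [I⁻(aq)]^6·[Al³⁺(aq)]^2.
Isolating [Al³⁺(aq)] in Q = 10^{−19.358} yields log [Al³⁺(aq)] = −2.235, i.e. 0.0058 M.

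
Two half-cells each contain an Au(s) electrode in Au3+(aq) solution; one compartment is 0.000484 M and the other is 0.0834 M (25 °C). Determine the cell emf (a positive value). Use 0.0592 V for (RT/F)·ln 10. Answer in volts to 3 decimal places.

0.044 V

For a concentration cell E°cell = 0, since both electrodes use the same couple.
The compartment with the higher Au3+(aq) concentration (0.0834 M) acts as the cathode; ions are reduced there and produced at the dilute (0.000484 M) anode.
With n = 3, Ecell = −(0.0592/3)·log([dilute]/[conc]) = −(0.0592/3)·log(0.000484/0.0834) = +0.044 V.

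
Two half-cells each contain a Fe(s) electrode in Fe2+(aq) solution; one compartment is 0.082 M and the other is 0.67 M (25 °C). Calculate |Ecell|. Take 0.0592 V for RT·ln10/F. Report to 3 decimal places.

For a concentration cell E°cell = 0, since both electrodes use the same couple.
The compartment with the higher Fe2+(aq) concentration (0.67 M) acts as the cathode; ions are reduced there and produced at the dilute (0.082 M) anode.
With n = 2, Ecell = −(0.0592/2)·log([dilute]/[conc]) = −(0.0592/2)·log(0.082/0.67) = +0.027 V.

0.027 V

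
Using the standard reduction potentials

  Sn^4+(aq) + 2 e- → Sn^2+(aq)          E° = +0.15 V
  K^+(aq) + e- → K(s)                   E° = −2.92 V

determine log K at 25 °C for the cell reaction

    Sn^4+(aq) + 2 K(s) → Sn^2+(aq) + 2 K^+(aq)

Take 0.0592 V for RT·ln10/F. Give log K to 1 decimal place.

log K = 103.7

The Sn⁴⁺/Sn²⁺ couple is reduced (cathode); E°cell = +0.15 − (−2.92) = +3.07 V with n = 2.
At equilibrium E = 0, so log K = nE°cell / 0.0592 = (2)(+3.07) / 0.0592 = 103.7.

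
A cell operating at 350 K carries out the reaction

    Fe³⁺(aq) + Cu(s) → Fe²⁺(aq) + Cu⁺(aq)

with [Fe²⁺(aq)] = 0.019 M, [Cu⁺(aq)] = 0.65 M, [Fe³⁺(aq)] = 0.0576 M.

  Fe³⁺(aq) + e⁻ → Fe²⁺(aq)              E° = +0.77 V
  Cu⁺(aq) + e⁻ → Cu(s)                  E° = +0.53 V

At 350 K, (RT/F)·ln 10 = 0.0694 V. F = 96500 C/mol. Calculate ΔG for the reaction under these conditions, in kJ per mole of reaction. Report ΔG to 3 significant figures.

E°cell = +0.77 − (+0.53) = +0.24 V; the balanced reaction transfers n = 1 electron.
Here Q = ([Fe²⁺(aq)]·[Cu⁺(aq)]) / [Fe³⁺(aq)] = 0.214 (log Q = −0.669), giving E = +0.24 − (0.0694/1)·(−0.669) = +0.2864 V.
ΔG = −nFE = −(1)(96500)(+0.2864) J/mol = −27.6 kJ/mol.

−27.6 kJ/mol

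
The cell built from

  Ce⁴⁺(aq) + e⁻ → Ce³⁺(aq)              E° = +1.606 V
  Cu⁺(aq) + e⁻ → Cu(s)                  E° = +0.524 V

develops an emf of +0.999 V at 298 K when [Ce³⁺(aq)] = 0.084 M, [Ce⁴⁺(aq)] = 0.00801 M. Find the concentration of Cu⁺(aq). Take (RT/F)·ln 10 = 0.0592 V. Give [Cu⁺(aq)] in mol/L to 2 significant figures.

The Ce⁴⁺/Ce³⁺ couple has the larger reduction potential, so it is the cathode: E°cell = +1.606 − (+0.524) = +1.082 V and n = 1.
From the Nernst equation, log Q = n(E° − E)/0.0592 = 1·(+1.082 − (+0.999))/0.0592 = 1.402.
Balancing electrons gives Ce⁴⁺(aq) + Cu(s) → Ce³⁺(aq) + Cu⁺(aq); thus Q = ([Ce³⁺(aq)]·[Cu⁺(aq)]) / [Ce⁴⁺(aq)].
Solving for the unknown gives log [Cu⁺(aq)] = 0.381, so [Cu⁺(aq)] ≈ 2.4 M.

2.4 M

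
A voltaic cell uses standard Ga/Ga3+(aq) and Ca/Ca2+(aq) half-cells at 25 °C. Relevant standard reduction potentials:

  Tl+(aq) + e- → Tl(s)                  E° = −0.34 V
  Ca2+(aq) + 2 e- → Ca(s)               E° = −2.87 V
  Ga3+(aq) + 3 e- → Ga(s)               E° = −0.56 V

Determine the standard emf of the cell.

+2.31 V

The Ga³⁺/Ga couple has the higher E°, so Ga ion is reduced (cathode) and Ca is oxidized (anode).
E°cell = E°(cathode) − E°(anode) = −0.56 − (−2.87) = +2.31 V.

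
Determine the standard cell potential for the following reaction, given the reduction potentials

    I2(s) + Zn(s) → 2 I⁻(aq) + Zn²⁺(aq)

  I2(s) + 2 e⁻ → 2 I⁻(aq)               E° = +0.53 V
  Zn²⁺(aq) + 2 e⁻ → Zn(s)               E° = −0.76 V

+1.29 V

In the reaction as written, I2(s) is reduced (cathode) and Zn²⁺(aq) is produced by oxidation at the anode.
E°cell = E°(cathode) − E°(anode) = +0.53 − (−0.76) = +1.29 V.
The positive value indicates the reaction is spontaneous as written.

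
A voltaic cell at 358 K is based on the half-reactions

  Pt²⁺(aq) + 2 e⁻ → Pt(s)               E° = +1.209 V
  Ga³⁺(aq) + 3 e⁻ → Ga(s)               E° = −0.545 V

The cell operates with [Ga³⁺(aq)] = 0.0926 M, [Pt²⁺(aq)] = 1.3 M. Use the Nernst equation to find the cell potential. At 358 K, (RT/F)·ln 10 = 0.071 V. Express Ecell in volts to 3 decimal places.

+1.783 V

Pt²⁺/Pt is reduced (cathode, E° = +1.209 V) and Ga³⁺/Ga is oxidized (anode).
E°cell = E°cat − E°an = +1.209 − (−0.545) = +1.754 V; n = 6.
The balanced reaction is 3 Pt²⁺(aq) + 2 Ga(s) → 3 Pt(s) + 2 Ga³⁺(aq), so Q = [Ga³⁺(aq)]^2 / [Pt²⁺(aq)]^3 = 0.0039 and log Q = −2.409.
Applying E = E° − (RT ln10/nF)·log Q gives +1.754 − (0.071/6)(−2.409) = +1.783 V.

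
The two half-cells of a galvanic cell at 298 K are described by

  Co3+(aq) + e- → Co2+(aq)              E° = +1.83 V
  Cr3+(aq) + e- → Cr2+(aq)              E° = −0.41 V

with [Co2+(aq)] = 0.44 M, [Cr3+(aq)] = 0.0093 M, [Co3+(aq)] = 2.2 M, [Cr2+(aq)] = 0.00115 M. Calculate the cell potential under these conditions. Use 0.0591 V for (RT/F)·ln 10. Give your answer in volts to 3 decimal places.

+2.228 V

The Co³⁺/Co²⁺ couple has the more positive E°, so it is the cathode; Cr³⁺/Cr²⁺ is the anode.
E°cell = +1.83 − (−0.41) = +2.24 V, with n = 1 electron transferred.
Balancing gives Co3+(aq) + Cr2+(aq) → Co2+(aq) + Cr3+(aq); hence Q = ([Co2+(aq)]·[Cr3+(aq)]) / ([Co3+(aq)]·[Cr2+(aq)]) = 1.62 (log Q = 0.209).
E = E° − (0.0591/n)·log Q = +2.24 − (0.0591/1)(0.209) = +2.228 V.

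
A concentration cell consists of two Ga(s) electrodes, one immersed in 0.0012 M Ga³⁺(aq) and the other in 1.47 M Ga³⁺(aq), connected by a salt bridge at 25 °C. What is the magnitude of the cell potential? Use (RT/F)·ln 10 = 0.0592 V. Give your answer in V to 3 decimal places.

0.061 V

For a concentration cell E°cell = 0, since both electrodes use the same couple.
The compartment with the higher Ga³⁺(aq) concentration (1.47 M) acts as the cathode; ions are reduced there and produced at the dilute (0.0012 M) anode.
With n = 3, Ecell = −(0.0592/3)·log([dilute]/[conc]) = −(0.0592/3)·log(0.0012/1.47) = +0.061 V.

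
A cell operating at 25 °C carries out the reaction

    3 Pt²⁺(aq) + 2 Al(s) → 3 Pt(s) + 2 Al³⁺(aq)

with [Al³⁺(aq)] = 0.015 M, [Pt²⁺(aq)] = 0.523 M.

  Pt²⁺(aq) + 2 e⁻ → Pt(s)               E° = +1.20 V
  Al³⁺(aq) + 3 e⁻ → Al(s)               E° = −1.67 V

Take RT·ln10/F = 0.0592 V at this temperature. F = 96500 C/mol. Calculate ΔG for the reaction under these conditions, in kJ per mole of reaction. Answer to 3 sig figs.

−1680 kJ/mol

E°cell = +1.20 − (−1.67) = +2.87 V; the balanced reaction transfers n = 6 electrons.
The reaction quotient is [Al³⁺(aq)]^2 / [Pt²⁺(aq)]^3 = 0.00157; by Nernst, E = +2.87 − (0.0592/6)(−2.803) = +2.8977 V.
Then ΔG = −nFE = −6 × 96500 × +2.8977 J/mol = −1680 kJ/mol.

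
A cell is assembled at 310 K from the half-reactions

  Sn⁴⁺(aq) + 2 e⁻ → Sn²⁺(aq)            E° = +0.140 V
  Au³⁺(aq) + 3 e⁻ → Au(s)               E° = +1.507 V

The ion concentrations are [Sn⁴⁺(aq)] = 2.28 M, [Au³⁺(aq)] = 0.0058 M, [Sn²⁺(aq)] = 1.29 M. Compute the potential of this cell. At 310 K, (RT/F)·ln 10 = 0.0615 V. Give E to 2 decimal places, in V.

+1.31 V

Since E°(Au³⁺/Au) > E°(Sn⁴⁺/Sn²⁺), Au³⁺/Au serves as the cathode.
E°cell = +1.507 − (+0.140) = +1.367 V, with n = 6 electrons transferred.
Balancing gives 2 Au³⁺(aq) + 3 Sn²⁺(aq) → 2 Au(s) + 3 Sn⁴⁺(aq); hence Q = [Sn⁴⁺(aq)]^3 / ([Au³⁺(aq)]^2·[Sn²⁺(aq)]^3) = 1.64×10^5 (log Q = 5.215).
E = E° − (0.0615/n)·log Q = +1.367 − (0.0615/6)(5.215) = +1.31 V.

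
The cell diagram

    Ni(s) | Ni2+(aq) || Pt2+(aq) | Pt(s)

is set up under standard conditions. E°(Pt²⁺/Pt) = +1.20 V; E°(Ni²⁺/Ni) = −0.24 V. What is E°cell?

+1.44 V

By convention the left-hand electrode in cell notation is the anode (oxidation) and the right-hand electrode is the cathode (reduction).
E°cell = E°(right) − E°(left) = +1.20 − (−0.24) = +1.44 V.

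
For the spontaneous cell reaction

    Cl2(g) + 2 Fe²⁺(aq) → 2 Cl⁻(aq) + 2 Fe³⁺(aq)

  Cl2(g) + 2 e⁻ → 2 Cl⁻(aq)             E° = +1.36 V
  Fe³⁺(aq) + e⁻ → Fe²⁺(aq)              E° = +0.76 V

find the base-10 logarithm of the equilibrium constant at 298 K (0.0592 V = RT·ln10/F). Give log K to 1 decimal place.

log K = 20.3

The Cl₂/Cl⁻ couple is reduced (cathode); E°cell = +1.36 − (+0.76) = +0.60 V with n = 2.
At equilibrium E = 0, so log K = nE°cell / 0.0592 = (2)(+0.60) / 0.0592 = 20.3.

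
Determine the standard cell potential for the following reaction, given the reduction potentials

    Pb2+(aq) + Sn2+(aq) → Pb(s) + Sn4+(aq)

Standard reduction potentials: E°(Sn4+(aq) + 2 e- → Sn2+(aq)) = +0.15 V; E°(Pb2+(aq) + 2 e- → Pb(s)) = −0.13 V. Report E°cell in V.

−0.28 V

In the reaction as written, Pb2+(aq) is reduced (cathode) and Sn4+(aq) is produced by oxidation at the anode.
E°cell = E°(cathode) − E°(anode) = −0.13 − (+0.15) = −0.28 V.
The negative E°cell means the reaction is non-spontaneous in the direction written.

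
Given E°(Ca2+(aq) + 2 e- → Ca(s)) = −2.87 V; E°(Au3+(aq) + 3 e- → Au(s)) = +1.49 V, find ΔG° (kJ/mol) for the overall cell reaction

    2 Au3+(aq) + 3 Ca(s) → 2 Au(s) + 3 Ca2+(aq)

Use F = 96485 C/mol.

In the reaction as written Au3+(aq) is reduced, so the Au³⁺/Au couple is the cathode and Ca²⁺/Ca is the anode.
E°cell = +1.49 − (−2.87) = +4.36 V; balancing electrons gives n = 6.
ΔG° = −nFE°cell = −(6)(96485)(+4.36) J/mol = −2524 kJ/mol.

−2524 kJ/mol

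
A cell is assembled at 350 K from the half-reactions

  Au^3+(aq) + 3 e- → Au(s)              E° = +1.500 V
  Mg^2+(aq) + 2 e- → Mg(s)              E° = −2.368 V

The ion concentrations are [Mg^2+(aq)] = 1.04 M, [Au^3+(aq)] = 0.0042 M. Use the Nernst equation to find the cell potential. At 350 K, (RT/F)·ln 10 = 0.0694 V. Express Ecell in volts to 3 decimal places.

Since E°(Au³⁺/Au) > E°(Mg²⁺/Mg), Au³⁺/Au serves as the cathode.
E°cell = +1.500 − (−2.368) = +3.868 V, with n = 6 electrons transferred.
For the overall reaction 2 Au^3+(aq) + 3 Mg(s) → 2 Au(s) + 3 Mg^2+(aq), Q = [Mg^2+(aq)]^3 / [Au^3+(aq)]^2 = 6.38×10^4, giving log Q = 4.805.
Applying E = E° − (RT ln10/nF)·log Q gives +3.868 − (0.0694/6)(4.805) = +3.812 V.

+3.812 V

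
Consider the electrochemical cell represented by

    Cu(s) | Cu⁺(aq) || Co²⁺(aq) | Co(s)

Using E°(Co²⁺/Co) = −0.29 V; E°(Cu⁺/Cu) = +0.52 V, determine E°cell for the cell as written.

By convention the left-hand electrode in cell notation is the anode (oxidation) and the right-hand electrode is the cathode (reduction).
E°cell = E°(right) − E°(left) = −0.29 − (+0.52) = −0.81 V.
The negative sign shows that, as written, the cell would require an external voltage to drive the reaction.

−0.81 V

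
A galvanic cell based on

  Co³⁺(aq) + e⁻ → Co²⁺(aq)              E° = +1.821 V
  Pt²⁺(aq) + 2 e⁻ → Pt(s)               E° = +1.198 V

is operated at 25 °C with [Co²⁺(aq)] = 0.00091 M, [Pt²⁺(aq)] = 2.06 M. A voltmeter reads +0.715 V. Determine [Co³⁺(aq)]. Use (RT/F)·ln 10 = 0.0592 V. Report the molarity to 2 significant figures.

Co³⁺/Co²⁺ is the cathode (higher E°); E°cell = +1.821 − (+1.198) = +0.623 V with n = 2.
Rearranging E = E° − (0.0592/n)·log Q gives log Q = 2(+0.623 − (+0.715))/0.0592 = −3.108.
For 2 Co³⁺(aq) + Pt(s) → 2 Co²⁺(aq) + Pt²⁺(aq), the reaction quotient is Q = ([Co²⁺(aq)]^2·[Pt²⁺(aq)]) / [Co³⁺(aq)]^2.
Isolating [Co³⁺(aq)] in Q = 10^{−3.108} yields log [Co³⁺(aq)] = −1.330, i.e. 0.047 M.

0.047 M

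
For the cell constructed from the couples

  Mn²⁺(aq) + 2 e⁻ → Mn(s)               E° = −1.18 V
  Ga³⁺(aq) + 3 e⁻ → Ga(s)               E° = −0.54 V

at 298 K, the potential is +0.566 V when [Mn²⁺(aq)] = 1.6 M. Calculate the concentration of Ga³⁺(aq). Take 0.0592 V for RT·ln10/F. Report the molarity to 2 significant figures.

0.00036 M

Ga³⁺/Ga is the cathode (higher E°); E°cell = −0.54 − (−1.18) = +0.64 V with n = 6.
Rearranging E = E° − (0.0592/n)·log Q gives log Q = 6(+0.64 − (+0.566))/0.0592 = 7.500.
Balancing electrons gives 2 Ga³⁺(aq) + 3 Mn(s) → 2 Ga(s) + 3 Mn²⁺(aq); thus Q = [Mn²⁺(aq)]^3 / [Ga³⁺(aq)]^2.
Isolating [Ga³⁺(aq)] in Q = 10^{7.500} yields log [Ga³⁺(aq)] = −3.444, i.e. 0.00036 M.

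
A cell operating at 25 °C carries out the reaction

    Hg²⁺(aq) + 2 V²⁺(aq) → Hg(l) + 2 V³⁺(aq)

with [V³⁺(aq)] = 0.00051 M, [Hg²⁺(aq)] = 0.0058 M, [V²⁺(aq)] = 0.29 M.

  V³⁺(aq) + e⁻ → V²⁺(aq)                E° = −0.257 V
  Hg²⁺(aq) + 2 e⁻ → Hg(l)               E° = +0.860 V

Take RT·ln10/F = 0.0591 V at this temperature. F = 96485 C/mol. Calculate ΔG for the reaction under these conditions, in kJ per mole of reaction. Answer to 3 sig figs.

−234 kJ/mol

The standard cell potential is +0.860 − (−0.257) = +1.117 V, with n = 2 electrons in the balanced equation.
Q = [V³⁺(aq)]^2 / ([Hg²⁺(aq)]·[V²⁺(aq)]^2) = 0.000533, so log Q = −3.273 and E = +1.117 − (0.0591/2)(−3.273) = +1.2137 V.
ΔG = −nFE = −(2)(96485)(+1.2137) J/mol = −234 kJ/mol.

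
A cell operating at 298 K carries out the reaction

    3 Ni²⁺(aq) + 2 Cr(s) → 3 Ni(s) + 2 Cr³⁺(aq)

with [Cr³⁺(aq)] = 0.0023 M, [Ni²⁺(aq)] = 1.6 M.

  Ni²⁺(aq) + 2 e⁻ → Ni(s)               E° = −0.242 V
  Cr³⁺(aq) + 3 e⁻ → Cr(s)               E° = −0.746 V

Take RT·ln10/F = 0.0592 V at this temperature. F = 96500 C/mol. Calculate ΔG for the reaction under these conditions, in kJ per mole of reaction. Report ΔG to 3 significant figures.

The standard cell potential is −0.242 − (−0.746) = +0.504 V, with n = 6 electrons in the balanced equation.
Here Q = [Cr³⁺(aq)]^2 / [Ni²⁺(aq)]^3 = 1.29×10^−6 (log Q = −5.889), giving E = +0.504 − (0.0592/6)·(−5.889) = +0.5621 V.
Finally ΔG = −nFE = −(6)(96500 C/mol)(+0.5621 V) = −325 kJ/mol.

−325 kJ/mol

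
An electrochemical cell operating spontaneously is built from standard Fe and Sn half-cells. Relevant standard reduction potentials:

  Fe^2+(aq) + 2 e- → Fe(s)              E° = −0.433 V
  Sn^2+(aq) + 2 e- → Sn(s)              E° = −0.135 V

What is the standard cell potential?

Of the two couples in this cell, the one with the more positive reduction potential is reduced at the cathode: here that is Sn²⁺/Sn (−0.135 V); Fe²⁺/Fe (−0.433 V) is the anode.
E°cell = E°(cathode) − E°(anode) = −0.135 − (−0.433) = +0.298 V.

+0.298 V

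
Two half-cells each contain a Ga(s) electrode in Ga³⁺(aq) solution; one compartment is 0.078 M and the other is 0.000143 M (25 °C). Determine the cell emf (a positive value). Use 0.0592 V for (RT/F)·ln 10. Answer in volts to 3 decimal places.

For a concentration cell E°cell = 0, since both electrodes use the same couple.
The compartment with the higher Ga³⁺(aq) concentration (0.078 M) acts as the cathode; ions are reduced there and produced at the dilute (0.000143 M) anode.
With n = 3, Ecell = −(0.0592/3)·log([dilute]/[conc]) = −(0.0592/3)·log(0.000143/0.078) = +0.054 V.

0.054 V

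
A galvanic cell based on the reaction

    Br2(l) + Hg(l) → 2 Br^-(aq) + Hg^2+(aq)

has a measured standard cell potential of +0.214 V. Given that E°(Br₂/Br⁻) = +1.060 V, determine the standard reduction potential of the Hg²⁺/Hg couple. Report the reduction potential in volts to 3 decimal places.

In the reaction as written the Br₂/Br⁻ couple is reduced (cathode) and Hg²⁺/Hg is oxidized (anode), so E°cell = E°(Br₂/Br⁻) − E°(Hg²⁺/Hg).
E°(Hg²⁺/Hg) = E°(cathode) − E°cell = +1.060 − (+0.214) = +0.846 V.

+0.846 V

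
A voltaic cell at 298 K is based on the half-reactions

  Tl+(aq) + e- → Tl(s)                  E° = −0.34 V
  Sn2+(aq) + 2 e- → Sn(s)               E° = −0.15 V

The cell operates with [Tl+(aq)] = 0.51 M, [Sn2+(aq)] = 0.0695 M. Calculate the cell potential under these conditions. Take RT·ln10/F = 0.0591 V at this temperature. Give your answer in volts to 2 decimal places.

+0.17 V

Sn²⁺/Sn is reduced (cathode, E° = −0.15 V) and Tl⁺/Tl is oxidized (anode).
E°cell = −0.15 − (−0.34) = +0.19 V, with n = 2 electrons transferred.
For the overall reaction Sn2+(aq) + 2 Tl(s) → Sn(s) + 2 Tl+(aq), Q = [Tl+(aq)]^2 / [Sn2+(aq)] = 3.74, giving log Q = 0.573.
Applying E = E° − (RT ln10/nF)·log Q gives +0.19 − (0.0591/2)(0.573) = +0.17 V.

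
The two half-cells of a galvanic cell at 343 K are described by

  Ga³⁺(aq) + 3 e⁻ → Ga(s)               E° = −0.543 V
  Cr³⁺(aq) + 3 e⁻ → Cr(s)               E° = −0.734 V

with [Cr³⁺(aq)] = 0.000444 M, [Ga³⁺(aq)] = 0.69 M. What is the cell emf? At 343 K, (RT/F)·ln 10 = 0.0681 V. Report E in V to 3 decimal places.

The Ga³⁺/Ga couple has the more positive E°, so it is the cathode; Cr³⁺/Cr is the anode.
The standard potential is −0.543 − (−0.734) = +0.191 V and the balanced reaction transfers n = 3 electrons.
For the overall reaction Ga³⁺(aq) + Cr(s) → Ga(s) + Cr³⁺(aq), Q = [Cr³⁺(aq)] / [Ga³⁺(aq)] = 0.000643, giving log Q = −3.191.
By the Nernst equation, E = +0.191 − (0.0681/3)·(−3.191) = +0.263 V.

+0.263 V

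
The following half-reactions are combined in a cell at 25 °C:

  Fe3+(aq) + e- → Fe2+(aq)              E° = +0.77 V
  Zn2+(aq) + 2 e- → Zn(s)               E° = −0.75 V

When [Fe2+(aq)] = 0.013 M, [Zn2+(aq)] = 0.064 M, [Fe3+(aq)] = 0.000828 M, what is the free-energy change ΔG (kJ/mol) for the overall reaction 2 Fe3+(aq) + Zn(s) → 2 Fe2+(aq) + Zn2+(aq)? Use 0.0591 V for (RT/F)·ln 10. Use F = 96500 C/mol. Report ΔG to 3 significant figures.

With Fe³⁺/Fe²⁺ reduced at the cathode, E°cell = +0.77 − (−0.75) = +1.52 V and n = 2.
Here Q = ([Fe2+(aq)]^2·[Zn2+(aq)]) / [Fe3+(aq)]^2 = 15.8 (log Q = 1.198), giving E = +1.52 − (0.0591/2)·(1.198) = +1.4846 V.
Then ΔG = −nFE = −2 × 96500 × +1.4846 J/mol = −287 kJ/mol.

−287 kJ/mol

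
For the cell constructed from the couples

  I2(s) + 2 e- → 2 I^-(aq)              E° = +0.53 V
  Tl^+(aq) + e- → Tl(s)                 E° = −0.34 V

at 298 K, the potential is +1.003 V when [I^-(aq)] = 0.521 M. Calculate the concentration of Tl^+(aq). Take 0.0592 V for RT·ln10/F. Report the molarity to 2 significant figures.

0.011 M

With I₂/I⁻ at the cathode and Tl⁺/Tl at the anode, E°cell = +0.53 − (−0.34) = +0.87 V (n = 2).
Rearranging E = E° − (0.0592/n)·log Q gives log Q = 2(+0.87 − (+1.003))/0.0592 = −4.493.
Balancing electrons gives I2(s) + 2 Tl(s) → 2 I^-(aq) + 2 Tl^+(aq); thus Q = [I^-(aq)]^2·[Tl^+(aq)]^2.
Substituting the known concentrations and solving, log [Tl^+(aq)] = −1.963 and [Tl^+(aq)] = 0.011 M.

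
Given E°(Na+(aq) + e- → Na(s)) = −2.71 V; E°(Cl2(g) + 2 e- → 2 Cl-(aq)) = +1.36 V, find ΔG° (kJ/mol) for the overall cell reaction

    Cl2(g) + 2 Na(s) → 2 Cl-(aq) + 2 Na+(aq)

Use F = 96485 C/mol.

In the reaction as written Cl2(g) is reduced, so the Cl₂/Cl⁻ couple is the cathode and Na⁺/Na is the anode.
E°cell = +1.36 − (−2.71) = +4.07 V; balancing electrons gives n = 2.
ΔG° = −nFE°cell = −(2)(96485)(+4.07) J/mol = −785 kJ/mol.

−785 kJ/mol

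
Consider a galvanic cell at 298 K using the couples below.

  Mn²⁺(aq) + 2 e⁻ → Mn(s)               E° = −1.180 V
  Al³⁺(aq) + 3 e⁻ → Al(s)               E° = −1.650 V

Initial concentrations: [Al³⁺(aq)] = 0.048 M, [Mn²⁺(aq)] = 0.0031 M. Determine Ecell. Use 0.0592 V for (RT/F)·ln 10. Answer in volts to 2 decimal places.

The Mn²⁺/Mn couple has the more positive E°, so it is the cathode; Al³⁺/Al is the anode.
E°cell = E°cat − E°an = −1.180 − (−1.650) = +0.470 V; n = 6.
Balancing gives 3 Mn²⁺(aq) + 2 Al(s) → 3 Mn(s) + 2 Al³⁺(aq); hence Q = [Al³⁺(aq)]^2 / [Mn²⁺(aq)]^3 = 7.73×10^4 (log Q = 4.888).
E = E° − (0.0592/n)·log Q = +0.470 − (0.0592/6)(4.888) = +0.42 V.

+0.42 V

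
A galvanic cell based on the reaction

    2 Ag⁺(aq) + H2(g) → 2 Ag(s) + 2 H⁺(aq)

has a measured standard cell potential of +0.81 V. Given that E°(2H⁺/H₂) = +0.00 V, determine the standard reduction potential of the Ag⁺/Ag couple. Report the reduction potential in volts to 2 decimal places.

In the reaction as written the Ag⁺/Ag couple is reduced (cathode) and 2H⁺/H₂ is oxidized (anode), so E°cell = E°(Ag⁺/Ag) − E°(2H⁺/H₂).
E°(Ag⁺/Ag) = E°cell + E°(anode) = +0.81 + (+0.00) = +0.81 V.

+0.81 V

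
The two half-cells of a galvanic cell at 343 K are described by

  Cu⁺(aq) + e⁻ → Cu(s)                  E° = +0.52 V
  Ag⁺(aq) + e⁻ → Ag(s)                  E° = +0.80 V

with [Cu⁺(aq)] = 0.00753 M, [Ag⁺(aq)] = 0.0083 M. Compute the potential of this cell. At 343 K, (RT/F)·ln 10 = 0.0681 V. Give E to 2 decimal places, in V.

The Ag⁺/Ag couple has the more positive E°, so it is the cathode; Cu⁺/Cu is the anode.
E°cell = E°cat − E°an = +0.80 − (+0.52) = +0.28 V; n = 1.
For the overall reaction Ag⁺(aq) + Cu(s) → Ag(s) + Cu⁺(aq), Q = [Cu⁺(aq)] / [Ag⁺(aq)] = 0.907, giving log Q = −0.042.
E = E° − (0.0681/n)·log Q = +0.28 − (0.0681/1)(−0.042) = +0.28 V.

+0.28 V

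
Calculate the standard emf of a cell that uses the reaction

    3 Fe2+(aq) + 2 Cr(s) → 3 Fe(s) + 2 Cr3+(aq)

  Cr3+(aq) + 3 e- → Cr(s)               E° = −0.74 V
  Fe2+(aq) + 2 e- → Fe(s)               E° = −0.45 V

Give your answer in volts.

+0.29 V

Fe2+(aq) gains electrons, so the Fe²⁺/Fe couple is the cathode; the Cr³⁺/Cr couple is the anode.
E°cell = E°(cathode) − E°(anode) = −0.45 − (−0.74) = +0.29 V.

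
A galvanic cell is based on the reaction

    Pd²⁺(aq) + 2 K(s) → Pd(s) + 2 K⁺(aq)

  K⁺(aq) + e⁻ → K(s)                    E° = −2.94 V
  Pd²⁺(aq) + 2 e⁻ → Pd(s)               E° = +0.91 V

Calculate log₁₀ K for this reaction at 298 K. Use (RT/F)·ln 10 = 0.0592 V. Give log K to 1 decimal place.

The Pd²⁺/Pd couple is reduced (cathode); E°cell = +0.91 − (−2.94) = +3.85 V with n = 2.
At equilibrium E = 0, so log K = nE°cell / 0.0592 = (2)(+3.85) / 0.0592 = 130.1.

log K = 130.1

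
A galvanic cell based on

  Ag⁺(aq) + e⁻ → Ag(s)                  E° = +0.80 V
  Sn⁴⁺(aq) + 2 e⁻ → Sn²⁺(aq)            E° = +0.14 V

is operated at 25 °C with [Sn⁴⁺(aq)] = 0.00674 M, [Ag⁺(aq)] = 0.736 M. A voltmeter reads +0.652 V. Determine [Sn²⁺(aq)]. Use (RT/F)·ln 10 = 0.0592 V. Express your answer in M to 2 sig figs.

The Ag⁺/Ag couple has the larger reduction potential, so it is the cathode: E°cell = +0.80 − (+0.14) = +0.66 V and n = 2.
Since E = E° − (0.0592/n)·log Q, log Q = n(E° − E)/0.0592 = 0.270.
The balanced reaction is 2 Ag⁺(aq) + Sn²⁺(aq) → 2 Ag(s) + Sn⁴⁺(aq), so Q = [Sn⁴⁺(aq)] / ([Ag⁺(aq)]^2·[Sn²⁺(aq)]).
Solving for the unknown gives log [Sn²⁺(aq)] = −2.175, so [Sn²⁺(aq)] ≈ 0.0067 M.

0.0067 M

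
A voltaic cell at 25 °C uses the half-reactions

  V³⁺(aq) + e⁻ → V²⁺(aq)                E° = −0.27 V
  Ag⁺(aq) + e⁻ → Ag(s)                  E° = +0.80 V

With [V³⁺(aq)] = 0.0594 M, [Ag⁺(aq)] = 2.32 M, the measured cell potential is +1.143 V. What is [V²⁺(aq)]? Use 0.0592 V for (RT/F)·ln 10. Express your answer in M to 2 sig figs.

The Ag⁺/Ag couple has the larger reduction potential, so it is the cathode: E°cell = +0.80 − (−0.27) = +1.07 V and n = 1.
From the Nernst equation, log Q = n(E° − E)/0.0592 = 1·(+1.07 − (+1.143))/0.0592 = −1.233.
Balancing electrons gives Ag⁺(aq) + V²⁺(aq) → Ag(s) + V³⁺(aq); thus Q = [V³⁺(aq)] / ([Ag⁺(aq)]·[V²⁺(aq)]).
Substituting the known concentrations and solving, log [V²⁺(aq)] = −0.359 and [V²⁺(aq)] = 0.44 M.

0.44 M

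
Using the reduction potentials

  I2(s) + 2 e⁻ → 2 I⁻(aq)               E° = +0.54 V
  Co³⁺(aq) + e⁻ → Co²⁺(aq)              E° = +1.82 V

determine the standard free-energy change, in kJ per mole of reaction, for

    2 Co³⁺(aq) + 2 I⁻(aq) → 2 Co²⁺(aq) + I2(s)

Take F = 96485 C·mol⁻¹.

−247 kJ/mol

In the reaction as written Co³⁺(aq) is reduced, so the Co³⁺/Co²⁺ couple is the cathode and I₂/I⁻ is the anode.
E°cell = +1.82 − (+0.54) = +1.28 V; balancing electrons gives n = 2.
ΔG° = −nFE°cell = −(2)(96485)(+1.28) J/mol = −247 kJ/mol.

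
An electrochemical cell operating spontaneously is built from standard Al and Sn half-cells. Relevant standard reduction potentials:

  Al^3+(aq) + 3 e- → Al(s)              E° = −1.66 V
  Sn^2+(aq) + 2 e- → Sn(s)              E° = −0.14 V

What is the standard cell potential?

+1.52 V

Of the two couples in this cell, the one with the more positive reduction potential is reduced at the cathode: here that is Sn²⁺/Sn (−0.14 V); Al³⁺/Al (−1.66 V) is the anode.
E°cell = E°(cathode) − E°(anode) = −0.14 − (−1.66) = +1.52 V.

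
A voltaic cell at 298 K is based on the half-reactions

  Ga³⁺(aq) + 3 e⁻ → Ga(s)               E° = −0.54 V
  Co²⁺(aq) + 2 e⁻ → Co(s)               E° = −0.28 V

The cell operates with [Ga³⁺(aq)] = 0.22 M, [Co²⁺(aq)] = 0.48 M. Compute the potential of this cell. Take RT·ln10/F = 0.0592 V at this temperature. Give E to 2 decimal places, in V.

Co²⁺/Co is reduced (cathode, E° = −0.28 V) and Ga³⁺/Ga is oxidized (anode).
The standard potential is −0.28 − (−0.54) = +0.26 V and the balanced reaction transfers n = 6 electrons.
For the overall reaction 3 Co²⁺(aq) + 2 Ga(s) → 3 Co(s) + 2 Ga³⁺(aq), Q = [Ga³⁺(aq)]^2 / [Co²⁺(aq)]^3 = 0.438, giving log Q = −0.359.
Applying E = E° − (RT ln10/nF)·log Q gives +0.26 − (0.0592/6)(−0.359) = +0.26 V.

+0.26 V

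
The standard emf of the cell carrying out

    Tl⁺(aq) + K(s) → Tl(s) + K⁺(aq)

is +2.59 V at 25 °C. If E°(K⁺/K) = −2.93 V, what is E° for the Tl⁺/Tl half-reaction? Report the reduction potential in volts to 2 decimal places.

−0.34 V

In the reaction as written the Tl⁺/Tl couple is reduced (cathode) and K⁺/K is oxidized (anode), so E°cell = E°(Tl⁺/Tl) − E°(K⁺/K).
E°(Tl⁺/Tl) = E°cell + E°(anode) = +2.59 + (−2.93) = −0.34 V.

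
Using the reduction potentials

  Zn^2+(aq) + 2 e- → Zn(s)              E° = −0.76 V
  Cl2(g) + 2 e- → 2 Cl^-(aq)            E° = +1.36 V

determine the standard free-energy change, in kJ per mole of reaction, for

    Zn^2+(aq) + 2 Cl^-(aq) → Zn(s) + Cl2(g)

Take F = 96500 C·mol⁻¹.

In the reaction as written Zn^2+(aq) is reduced, so the Zn²⁺/Zn couple is the cathode and Cl₂/Cl⁻ is the anode.
E°cell = −0.76 − (+1.36) = −2.12 V; balancing electrons gives n = 2.
ΔG° = −nFE°cell = −(2)(96500)(−2.12) J/mol = +409 kJ/mol.

+409 kJ/mol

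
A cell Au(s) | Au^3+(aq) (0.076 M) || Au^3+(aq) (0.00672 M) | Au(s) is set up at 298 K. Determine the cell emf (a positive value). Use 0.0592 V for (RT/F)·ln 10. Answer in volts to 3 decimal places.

For a concentration cell E°cell = 0, since both electrodes use the same couple.
The compartment with the higher Au^3+(aq) concentration (0.076 M) acts as the cathode; ions are reduced there and produced at the dilute (0.00672 M) anode.
With n = 3, Ecell = −(0.0592/3)·log([dilute]/[conc]) = −(0.0592/3)·log(0.00672/0.076) = +0.021 V.

0.021 V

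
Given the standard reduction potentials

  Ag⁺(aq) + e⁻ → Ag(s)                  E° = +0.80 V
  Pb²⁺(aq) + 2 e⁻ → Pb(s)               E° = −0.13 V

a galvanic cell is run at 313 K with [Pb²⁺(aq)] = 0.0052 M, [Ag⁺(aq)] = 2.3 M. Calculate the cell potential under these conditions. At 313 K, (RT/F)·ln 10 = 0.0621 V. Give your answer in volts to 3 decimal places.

+1.023 V

Since E°(Ag⁺/Ag) > E°(Pb²⁺/Pb), Ag⁺/Ag serves as the cathode.
The standard potential is +0.80 − (−0.13) = +0.93 V and the balanced reaction transfers n = 2 electrons.
For the overall reaction 2 Ag⁺(aq) + Pb(s) → 2 Ag(s) + Pb²⁺(aq), Q = [Pb²⁺(aq)] / [Ag⁺(aq)]^2 = 0.000983, giving log Q = −3.007.
Applying E = E° − (RT ln10/nF)·log Q gives +0.93 − (0.0621/2)(−3.007) = +1.023 V.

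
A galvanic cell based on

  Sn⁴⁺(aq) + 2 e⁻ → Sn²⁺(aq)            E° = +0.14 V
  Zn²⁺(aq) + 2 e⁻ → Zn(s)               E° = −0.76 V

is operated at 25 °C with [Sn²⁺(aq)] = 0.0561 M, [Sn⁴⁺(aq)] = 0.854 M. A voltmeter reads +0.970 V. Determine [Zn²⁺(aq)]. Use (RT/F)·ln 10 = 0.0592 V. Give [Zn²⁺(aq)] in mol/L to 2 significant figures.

0.066 M

Sn⁴⁺/Sn²⁺ is the cathode (higher E°); E°cell = +0.14 − (−0.76) = +0.90 V with n = 2.
Rearranging E = E° − (0.0592/n)·log Q gives log Q = 2(+0.90 − (+0.970))/0.0592 = −2.365.
For Sn⁴⁺(aq) + Zn(s) → Sn²⁺(aq) + Zn²⁺(aq), the reaction quotient is Q = ([Sn²⁺(aq)]·[Zn²⁺(aq)]) / [Sn⁴⁺(aq)].
Solving for the unknown gives log [Zn²⁺(aq)] = −1.183, so [Zn²⁺(aq)] ≈ 0.066 M.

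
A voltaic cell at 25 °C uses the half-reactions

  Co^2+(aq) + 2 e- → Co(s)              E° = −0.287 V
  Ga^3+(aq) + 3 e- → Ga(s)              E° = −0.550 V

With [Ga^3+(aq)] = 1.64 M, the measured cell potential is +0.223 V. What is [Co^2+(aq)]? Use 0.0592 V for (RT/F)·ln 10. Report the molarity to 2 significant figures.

With Co²⁺/Co at the cathode and Ga³⁺/Ga at the anode, E°cell = −0.287 − (−0.550) = +0.263 V (n = 6).
Since E = E° − (0.0592/n)·log Q, log Q = n(E° − E)/0.0592 = 4.054.
Balancing electrons gives 3 Co^2+(aq) + 2 Ga(s) → 3 Co(s) + 2 Ga^3+(aq); thus Q = [Ga^3+(aq)]^2 / [Co^2+(aq)]^3.
Substituting the known concentrations and solving, log [Co^2+(aq)] = −1.208 and [Co^2+(aq)] = 0.062 M.

0.062 M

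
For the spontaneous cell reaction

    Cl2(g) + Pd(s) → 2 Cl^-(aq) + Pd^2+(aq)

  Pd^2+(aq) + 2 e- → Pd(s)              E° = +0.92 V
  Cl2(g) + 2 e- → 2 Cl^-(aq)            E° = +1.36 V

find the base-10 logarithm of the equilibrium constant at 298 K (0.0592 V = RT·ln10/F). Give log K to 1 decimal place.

log K = 14.9

The Cl₂/Cl⁻ couple is reduced (cathode); E°cell = +1.36 − (+0.92) = +0.44 V with n = 2.
At equilibrium E = 0, so log K = nE°cell / 0.0592 = (2)(+0.44) / 0.0592 = 14.9.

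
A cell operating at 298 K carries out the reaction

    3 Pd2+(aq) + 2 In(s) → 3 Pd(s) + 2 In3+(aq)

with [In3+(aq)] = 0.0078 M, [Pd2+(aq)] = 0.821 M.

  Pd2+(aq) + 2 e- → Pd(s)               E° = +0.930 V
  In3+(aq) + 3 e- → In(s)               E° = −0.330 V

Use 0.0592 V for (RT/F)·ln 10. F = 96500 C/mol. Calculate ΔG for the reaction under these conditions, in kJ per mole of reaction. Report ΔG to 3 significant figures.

The standard cell potential is +0.930 − (−0.330) = +1.260 V, with n = 6 electrons in the balanced equation.
The reaction quotient is [In3+(aq)]^2 / [Pd2+(aq)]^3 = 0.00011; by Nernst, E = +1.260 − (0.0592/6)(−3.959) = +1.2991 V.
Finally ΔG = −nFE = −(6)(96500 C/mol)(+1.2991 V) = −752 kJ/mol.

−752 kJ/mol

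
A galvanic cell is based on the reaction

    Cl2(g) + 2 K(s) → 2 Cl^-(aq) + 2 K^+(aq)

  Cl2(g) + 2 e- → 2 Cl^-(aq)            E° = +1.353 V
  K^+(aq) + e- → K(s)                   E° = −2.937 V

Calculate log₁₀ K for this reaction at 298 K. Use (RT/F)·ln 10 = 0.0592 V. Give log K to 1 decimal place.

The Cl₂/Cl⁻ couple is reduced (cathode); E°cell = +1.353 − (−2.937) = +4.290 V with n = 2.
At equilibrium E = 0, so log K = nE°cell / 0.0592 = (2)(+4.290) / 0.0592 = 144.9.

log K = 144.9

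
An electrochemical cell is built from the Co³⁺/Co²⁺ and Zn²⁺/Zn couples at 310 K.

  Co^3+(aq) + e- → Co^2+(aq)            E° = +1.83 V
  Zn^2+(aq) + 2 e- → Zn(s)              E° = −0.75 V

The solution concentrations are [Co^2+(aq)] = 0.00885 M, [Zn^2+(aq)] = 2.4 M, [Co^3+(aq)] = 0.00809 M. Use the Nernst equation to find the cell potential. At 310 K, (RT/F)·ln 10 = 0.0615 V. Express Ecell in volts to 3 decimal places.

+2.566 V

Since E°(Co³⁺/Co²⁺) > E°(Zn²⁺/Zn), Co³⁺/Co²⁺ serves as the cathode.
E°cell = +1.83 − (−0.75) = +2.58 V, with n = 2 electrons transferred.
Balancing gives 2 Co^3+(aq) + Zn(s) → 2 Co^2+(aq) + Zn^2+(aq); hence Q = ([Co^2+(aq)]^2·[Zn^2+(aq)]) / [Co^3+(aq)]^2 = 2.87 (log Q = 0.458).
E = E° − (0.0615/n)·log Q = +2.58 − (0.0615/2)(0.458) = +2.566 V.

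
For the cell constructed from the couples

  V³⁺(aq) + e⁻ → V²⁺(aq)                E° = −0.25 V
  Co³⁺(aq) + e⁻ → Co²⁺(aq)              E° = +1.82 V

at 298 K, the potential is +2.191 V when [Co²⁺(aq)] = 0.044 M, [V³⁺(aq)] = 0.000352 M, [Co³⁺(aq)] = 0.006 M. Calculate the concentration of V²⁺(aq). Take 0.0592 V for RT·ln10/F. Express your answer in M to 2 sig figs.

The Co³⁺/Co²⁺ couple has the larger reduction potential, so it is the cathode: E°cell = +1.82 − (−0.25) = +2.07 V and n = 1.
From the Nernst equation, log Q = n(E° − E)/0.0592 = 1·(+2.07 − (+2.191))/0.0592 = −2.044.
The balanced reaction is Co³⁺(aq) + V²⁺(aq) → Co²⁺(aq) + V³⁺(aq), so Q = ([Co²⁺(aq)]·[V³⁺(aq)]) / ([Co³⁺(aq)]·[V²⁺(aq)]).
Solving for the unknown gives log [V²⁺(aq)] = −0.544, so [V²⁺(aq)] ≈ 0.29 M.

0.29 M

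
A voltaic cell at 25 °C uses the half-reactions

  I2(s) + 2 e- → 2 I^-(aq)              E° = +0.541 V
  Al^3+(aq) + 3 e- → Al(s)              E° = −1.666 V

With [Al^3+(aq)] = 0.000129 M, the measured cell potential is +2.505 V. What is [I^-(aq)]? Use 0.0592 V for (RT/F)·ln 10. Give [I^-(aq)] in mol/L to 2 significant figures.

I₂/I⁻ is the cathode (higher E°); E°cell = +0.541 − (−1.666) = +2.207 V with n = 6.
From the Nernst equation, log Q = n(E° − E)/0.0592 = 6·(+2.207 − (+2.505))/0.0592 = −30.203.
The balanced reaction is 3 I2(s) + 2 Al(s) → 6 I^-(aq) + 2 Al^3+(aq), so Q = [I^-(aq)]^6·[Al^3+(aq)]^2.
Substituting the known concentrations and solving, log [I^-(aq)] = −3.737 and [I^-(aq)] = 0.00018 M.

0.00018 M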